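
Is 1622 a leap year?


No

Rules: divisible by 4 AND (not by 100 OR by 400)
1622 ÷ 4 = 405 remainder 2 → not divisible by 4
Not divisible by 4 → not a leap year


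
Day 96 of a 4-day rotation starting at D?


Shift C

Shifts: A, B, C, D
Start: D (index 3)
Day 96: (3 + 96 - 1) mod 4
= 98 mod 4
= 2
Index 2 → shift C


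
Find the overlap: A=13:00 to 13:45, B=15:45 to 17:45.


Meeting A: 780-825 (in minutes from midnight)
Meeting B: 945-1065
Overlap start = max(780, 945) = 945
Overlap end = min(825, 1065) = 825
Overlap = max(0, 825 - 945) = 0 min

0 minutes


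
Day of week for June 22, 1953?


Zeller's congruence:
q=22, m=6, k=53, j=19
h = (22 + ⌊13×7/5⌋ + 53 + ⌊53/4⌋ + ⌊19/4⌋ - 2×19) mod 7
= (22 + 18 + 53 + 13 + 4 - 38) mod 7
= 72 mod 7 = 2
h=2 → Monday

Monday


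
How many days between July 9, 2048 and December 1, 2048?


From July 9, 2048 to December 1, 2048
Rest of July 2048: 31 - 9 = 22
Full months: August 31, September 30, October 31, November 30
Days into December 2048: 1
Total = 22 + 31 + 30 + 31 + 30 + 1 = 145 days

145 days


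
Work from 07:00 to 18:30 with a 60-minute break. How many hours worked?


10h 30m (630 minutes)

Total time = (18×60+30) - (7×60+0)
= 1110 - 420 = 690 min
Minus break: 690 - 60 = 630 min
= 10h 30m


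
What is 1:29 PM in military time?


Input: 1:29 PM
PM: 1 + 12 = 13

13:29


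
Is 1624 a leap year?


Yes

Rules: divisible by 4 AND (not by 100 OR by 400)
1624 ÷ 4 = 406 exactly → divisible by 4
1624 ÷ 100 = 16 remainder 24 → not divisible by 100
Divisible by 4 but not by 100 → leap year


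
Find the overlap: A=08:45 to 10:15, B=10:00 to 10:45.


15 minutes

Meeting A: 525-615 (in minutes from midnight)
Meeting B: 600-645
Overlap start = max(525, 600) = 600
Overlap end = min(615, 645) = 615
Overlap = max(0, 615 - 600) = 15 min


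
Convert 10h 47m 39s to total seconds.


Hours: 10 × 3600 = 36000
Minutes: 47 × 60 = 2820
Seconds: 39
Total = 36000 + 2820 + 39 = 38859

38859 seconds


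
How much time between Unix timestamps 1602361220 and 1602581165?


Difference = 1602581165 - 1602361220 = 219945 seconds
In hours: 219945 / 3600 ≈ 61.1
In days: 219945 / 86400 ≈ 2.55

219945 seconds (61.1 hours / 2.55 days)


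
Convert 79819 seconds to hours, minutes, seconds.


22h 10m 19s

Hours: 79819 ÷ 3600 = 22 remainder 619
Minutes: 619 ÷ 60 = 10 remainder 19
Seconds: 19


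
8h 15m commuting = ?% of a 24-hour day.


Time: 495 minutes
Day: 1440 minutes
Percentage = (495/1440) × 100 ≈ 34.4%

34.4%


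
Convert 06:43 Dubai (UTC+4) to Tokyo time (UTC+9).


Time difference = UTC+9 - UTC+4 = +5 hours
New hour = (6 + 5) mod 24
= 11 mod 24 = 11
Minutes unchanged → 11:43

11:43


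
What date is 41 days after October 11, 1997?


November 21, 1997

Start: October 11, 1997
Add 41 days
October 11 → November 1: 31 - 11 + 1 = 21 days (41 - 21 = 20 left)
November 1 + 20 = November 21, 1997


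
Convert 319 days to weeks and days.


45 weeks 4 days

Weeks: 319 ÷ 7 = 45 remainder 4


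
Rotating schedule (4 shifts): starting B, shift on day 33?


Shift B

Shifts: A, B, C, D
Start: B (index 1)
Day 33: (1 + 33 - 1) mod 4
= 33 mod 4
= 1
Index 1 → shift B


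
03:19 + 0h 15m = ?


Start: 199 minutes from midnight
Add: 15 minutes
Total: 214 minutes
Hours: 214 ÷ 60 = 3 remainder 34

03:34


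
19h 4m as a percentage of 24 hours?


Total minutes: 19×60 + 4 = 1144
Day = 24×60 = 1440 minutes
Fraction = 1144/1440 ≈ 0.7944
As a percentage: 1144/1440 × 100 ≈ 79.44%

0.7944 (79.44%)


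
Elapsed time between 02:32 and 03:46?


End time in minutes: 3×60 + 46 = 226
Start time in minutes: 2×60 + 32 = 152
Difference = 226 - 152 = 74 minutes
= 1 hours 14 minutes

1h 14m


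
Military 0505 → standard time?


5:05 AM

Hour: 5
5 < 12 → AM


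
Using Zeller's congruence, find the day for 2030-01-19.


Zeller's congruence:
q=19, m=13, k=29, j=20
h = (19 + ⌊13×14/5⌋ + 29 + ⌊29/4⌋ + ⌊20/4⌋ - 2×20) mod 7
= (19 + 36 + 29 + 7 + 5 - 40) mod 7
= 56 mod 7 = 0
h=0 → Saturday

Saturday


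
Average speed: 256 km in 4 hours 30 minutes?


Distance: 256 km
Time: 4h 30m = 270 min = 270/60 = 9/2 hours
Speed = 256 ÷ (9/2) = 256 × 2 / 9 = 512/9 ≈ 56.9 km/h

56.9 km/h


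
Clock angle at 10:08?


104.0°

Hour hand = 10×30 + 8×0.5 = 304.0°
Minute hand = 8×6 = 48°
Difference = |304.0 - 48| = 256.0°
Since > 180°: 360 - 256.0 = 104.0°


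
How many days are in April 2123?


30 days

Month: April (month 4)
April has 30 days


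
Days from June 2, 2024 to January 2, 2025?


From June 2, 2024 to January 2, 2025
Rest of June 2024: 30 - 2 = 28
Full months: July 31, August 31, September 30, October 31, November 30, December 31
Days into January 2025: 2
Total = 28 + 31 + 31 + 30 + 31 + 30 + 31 + 2 = 214 days

214 days


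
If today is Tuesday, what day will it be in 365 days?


Wednesday

Start: Tuesday (index 1)
(1 + 365) mod 7
= 366 mod 7
= 2
Index 2 → Wednesday


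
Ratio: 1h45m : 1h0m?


7:4 (1.75)

Duration 1: 105 minutes
Duration 2: 60 minutes
Ratio = 105:60
GCD = 15
Simplified = 7:4
As a decimal: 7/4 = 1.75


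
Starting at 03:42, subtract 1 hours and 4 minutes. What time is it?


02:38

Start: 222 minutes from midnight
Subtract: 64 minutes
Remaining: 222 - 64 = 158
Hours: 2, Minutes: 38


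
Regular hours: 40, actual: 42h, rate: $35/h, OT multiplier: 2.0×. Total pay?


$1540.00

Regular: 40h × $35 = $1400.00
Overtime: 42 - 40 = 2h
OT pay: 2h × $35 × 2.0 = $140.00
Total = $1400.00 + $140.00 = $1540.00


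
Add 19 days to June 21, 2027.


Start: June 21, 2027
Add 19 days
June 21 → July 1: 30 - 21 + 1 = 10 days (19 - 10 = 9 left)
July 1 + 9 = July 10, 2027

July 10, 2027


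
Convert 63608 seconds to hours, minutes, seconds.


Hours: 63608 ÷ 3600 = 17 remainder 2408
Minutes: 2408 ÷ 60 = 40 remainder 8
Seconds: 8

17h 40m 8s


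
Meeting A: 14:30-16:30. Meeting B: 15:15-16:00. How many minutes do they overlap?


45 minutes

Meeting A: 870-990 (in minutes from midnight)
Meeting B: 915-960
Overlap start = max(870, 915) = 915
Overlap end = min(990, 960) = 960
Overlap = max(0, 960 - 915) = 45 min


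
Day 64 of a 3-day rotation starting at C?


Shifts: A, B, C
Start: C (index 2)
Day 64: (2 + 64 - 1) mod 3
= 65 mod 3
= 2
Index 2 → shift C

Shift C


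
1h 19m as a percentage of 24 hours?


Total minutes: 1×60 + 19 = 79
Day = 24×60 = 1440 minutes
Fraction = 79/1440 ≈ 0.0549
As a percentage: 79/1440 × 100 ≈ 5.49%

0.0549 (5.49%)


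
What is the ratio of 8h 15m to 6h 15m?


33:25 (1.32)

Duration 1: 495 minutes
Duration 2: 375 minutes
Ratio = 495:375
GCD = 15
Simplified = 33:25
As a decimal: 33/25 = 1.32


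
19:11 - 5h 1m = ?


14:10

Start: 1151 minutes from midnight
Subtract: 301 minutes
Remaining: 1151 - 301 = 850
Hours: 14, Minutes: 10


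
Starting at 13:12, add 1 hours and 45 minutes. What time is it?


Start: 792 minutes from midnight
Add: 105 minutes
Total: 897 minutes
Hours: 897 ÷ 60 = 14 remainder 57

14:57


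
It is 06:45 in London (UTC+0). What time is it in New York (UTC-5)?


Time difference = UTC-5 - UTC+0 = -5 hours
New hour = (6 -5) mod 24
= 1 mod 24 = 1
Minutes unchanged → 01:45

01:45


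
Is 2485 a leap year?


No

Rules: divisible by 4 AND (not by 100 OR by 400)
2485 ÷ 4 = 621 remainder 1 → not divisible by 4
Not divisible by 4 → not a leap year


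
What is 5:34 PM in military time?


Input: 5:34 PM
PM: 5 + 12 = 17

17:34


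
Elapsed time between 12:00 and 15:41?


End time in minutes: 15×60 + 41 = 941
Start time in minutes: 12×60 + 0 = 720
Difference = 941 - 720 = 221 minutes
= 3 hours 41 minutes

3h 41m


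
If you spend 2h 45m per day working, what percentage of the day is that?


Time: 165 minutes
Day: 1440 minutes
Percentage = (165/1440) × 100 ≈ 11.5%

11.5%


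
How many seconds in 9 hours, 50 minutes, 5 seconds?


Hours: 9 × 3600 = 32400
Minutes: 50 × 60 = 3000
Seconds: 5
Total = 32400 + 3000 + 5 = 35405

35405 seconds


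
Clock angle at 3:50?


175.0°

Hour hand = 3×30 + 50×0.5 = 115.0°
Minute hand = 50×6 = 300°
Difference = |115.0 - 300| = 185.0°
Since > 180°: 360 - 185.0 = 175.0°


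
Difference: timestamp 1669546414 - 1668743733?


802681 seconds (223.0 hours / 9.29 days)

Difference = 1669546414 - 1668743733 = 802681 seconds
In hours: 802681 / 3600 ≈ 223.0
In days: 802681 / 86400 ≈ 9.29


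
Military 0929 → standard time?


Hour: 9
9 < 12 → AM

9:29 AM


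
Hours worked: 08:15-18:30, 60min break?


9h 15m (555 minutes)

Total time = (18×60+30) - (8×60+15)
= 1110 - 495 = 615 min
Minus break: 615 - 60 = 555 min
= 9h 15m


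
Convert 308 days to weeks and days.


Weeks: 308 ÷ 7 = 44 remainder 0

44 weeks 0 days


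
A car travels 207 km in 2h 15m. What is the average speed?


Distance: 207 km
Time: 2h 15m = 135 min = 135/60 = 9/4 hours
Speed = 207 ÷ (9/4) = 207 × 4 / 9 = 828/9 = 92.0 km/h

92.0 km/h


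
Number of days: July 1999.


Month: July (month 7)
July has 31 days

31 days


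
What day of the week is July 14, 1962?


Saturday

Zeller's congruence:
q=14, m=7, k=62, j=19
h = (14 + ⌊13×8/5⌋ + 62 + ⌊62/4⌋ + ⌊19/4⌋ - 2×19) mod 7
= (14 + 20 + 62 + 15 + 4 - 38) mod 7
= 77 mod 7 = 0
h=0 → Saturday


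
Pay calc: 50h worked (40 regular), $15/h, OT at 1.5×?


Regular: 40h × $15 = $600.00
Overtime: 50 - 40 = 10h
OT pay: 10h × $15 × 1.5 = $225.00
Total = $600.00 + $225.00 = $825.00

$825.00


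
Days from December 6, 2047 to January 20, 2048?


45 days

From December 6, 2047 to January 20, 2048
Rest of December 2047: 31 - 6 = 25
Days into January 2048: 20
Total = 25 + 20 = 45 days


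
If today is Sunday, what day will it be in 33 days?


Friday

Start: Sunday (index 6)
(6 + 33) mod 7
= 39 mod 7
= 4
Index 4 → Friday


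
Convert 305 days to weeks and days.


Weeks: 305 ÷ 7 = 43 remainder 4

43 weeks 4 days


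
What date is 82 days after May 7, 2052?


July 28, 2052

Start: May 7, 2052
Add 82 days
May 7 → June 1: 31 - 7 + 1 = 25 days (82 - 25 = 57 left)
June 1 → July 1: 30 - 1 + 1 = 30 days (57 - 30 = 27 left)
July 1 + 27 = July 28, 2052


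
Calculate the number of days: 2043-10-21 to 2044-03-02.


133 days

From October 21, 2043 to March 2, 2044
Rest of October 2043: 31 - 21 = 10
Full months: November 30, December 31, January 31, February 2044 29
Days into March 2044: 2
Total = 10 + 30 + 31 + 31 + 29 + 2 = 133 days


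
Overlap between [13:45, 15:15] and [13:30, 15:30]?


90 minutes

Meeting A: 825-915 (in minutes from midnight)
Meeting B: 810-930
Overlap start = max(825, 810) = 825
Overlap end = min(915, 930) = 915
Overlap = max(0, 915 - 825) = 90 min


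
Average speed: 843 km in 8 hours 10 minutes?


103.2 km/h

Distance: 843 km
Time: 8h 10m = 490 min = 490/60 = 49/6 hours
Speed = 843 ÷ (49/6) = 843 × 6 / 49 = 5058/49 ≈ 103.2 km/h


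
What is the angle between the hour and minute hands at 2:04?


38.0°

Hour hand = 2×30 + 4×0.5 = 62.0°
Minute hand = 4×6 = 24°
Difference = |62.0 - 24| = 38.0°


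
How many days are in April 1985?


30 days

Month: April (month 4)
April has 30 days


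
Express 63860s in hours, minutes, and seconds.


Hours: 63860 ÷ 3600 = 17 remainder 2660
Minutes: 2660 ÷ 60 = 44 remainder 20
Seconds: 20

17h 44m 20s


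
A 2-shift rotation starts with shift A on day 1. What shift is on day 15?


Shifts: A, B
Start: A (index 0)
Day 15: (0 + 15 - 1) mod 2
= 14 mod 2
= 0
Index 0 → shift A

Shift A


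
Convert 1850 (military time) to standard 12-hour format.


Hour: 18
18 - 12 = 6 → PM

6:50 PM


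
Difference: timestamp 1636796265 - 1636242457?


Difference = 1636796265 - 1636242457 = 553808 seconds
In hours: 553808 / 3600 ≈ 153.8
In days: 553808 / 86400 ≈ 6.41

553808 seconds (153.8 hours / 6.41 days)


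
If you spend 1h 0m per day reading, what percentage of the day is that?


4.2%

Time: 60 minutes
Day: 1440 minutes
Percentage = (60/1440) × 100 ≈ 4.2%


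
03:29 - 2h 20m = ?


Start: 209 minutes from midnight
Subtract: 140 minutes
Remaining: 209 - 140 = 69
Hours: 1, Minutes: 9

01:09


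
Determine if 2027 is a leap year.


Rules: divisible by 4 AND (not by 100 OR by 400)
2027 ÷ 4 = 506 remainder 3 → not divisible by 4
Not divisible by 4 → not a leap year

No


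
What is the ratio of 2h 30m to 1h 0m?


5:2 (2.50)

Duration 1: 150 minutes
Duration 2: 60 minutes
Ratio = 150:60
GCD = 30
Simplified = 5:2
As a decimal: 5/2 = 2.50


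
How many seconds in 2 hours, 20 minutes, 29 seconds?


8429 seconds

Hours: 2 × 3600 = 7200
Minutes: 20 × 60 = 1200
Seconds: 29
Total = 7200 + 1200 + 29 = 8429


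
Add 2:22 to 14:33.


Start: 873 minutes from midnight
Add: 142 minutes
Total: 1015 minutes
Hours: 1015 ÷ 60 = 16 remainder 55

16:55


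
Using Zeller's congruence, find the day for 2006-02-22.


Zeller's congruence:
q=22, m=14, k=5, j=20
h = (22 + ⌊13×15/5⌋ + 5 + ⌊5/4⌋ + ⌊20/4⌋ - 2×20) mod 7
= (22 + 39 + 5 + 1 + 5 - 40) mod 7
= 32 mod 7 = 4
h=4 → Wednesday

Wednesday


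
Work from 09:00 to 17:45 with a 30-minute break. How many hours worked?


Total time = (17×60+45) - (9×60+0)
= 1065 - 540 = 525 min
Minus break: 525 - 30 = 495 min
= 8h 15m

8h 15m (495 minutes)


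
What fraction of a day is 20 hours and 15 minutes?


Total minutes: 20×60 + 15 = 1215
Day = 24×60 = 1440 minutes
Fraction = 1215/1440 ≈ 0.8438
As a percentage: 1215/1440 × 100 ≈ 84.38%

0.8438 (84.38%)


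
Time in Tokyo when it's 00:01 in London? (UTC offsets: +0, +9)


09:01

Time difference = UTC+9 - UTC+0 = +9 hours
New hour = (0 + 9) mod 24
= 9 mod 24 = 9
Minutes unchanged → 09:01


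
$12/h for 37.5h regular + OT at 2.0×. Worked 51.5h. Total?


Regular: 37.5h × $12 = $450.00
Overtime: 51.5 - 37.5 = 14.0h
OT pay: 14.0h × $12 × 2.0 = $336.00
Total = $450.00 + $336.00 = $786.00

$786.00


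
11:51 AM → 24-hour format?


Input: 11:51 AM
AM hour stays: 11

11:51


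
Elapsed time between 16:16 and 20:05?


End time in minutes: 20×60 + 5 = 1205
Start time in minutes: 16×60 + 16 = 976
Difference = 1205 - 976 = 229 minutes
= 3 hours 49 minutes

3h 49m


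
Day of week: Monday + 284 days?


Start: Monday (index 0)
(0 + 284) mod 7
= 284 mod 7
= 4
Index 4 → Friday

Friday


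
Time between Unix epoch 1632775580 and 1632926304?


Difference = 1632926304 - 1632775580 = 150724 seconds
In hours: 150724 / 3600 ≈ 41.9
In days: 150724 / 86400 ≈ 1.74

150724 seconds (41.9 hours / 1.74 days)


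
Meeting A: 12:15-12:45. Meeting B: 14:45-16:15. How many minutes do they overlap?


Meeting A: 735-765 (in minutes from midnight)
Meeting B: 885-975
Overlap start = max(735, 885) = 885
Overlap end = min(765, 975) = 765
Overlap = max(0, 765 - 885) = 0 min

0 minutes


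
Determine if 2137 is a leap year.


No

Rules: divisible by 4 AND (not by 100 OR by 400)
2137 ÷ 4 = 534 remainder 1 → not divisible by 4
Not divisible by 4 → not a leap year


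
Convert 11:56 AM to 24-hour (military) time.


11:56

Input: 11:56 AM
AM hour stays: 11


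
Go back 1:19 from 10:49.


Start: 649 minutes from midnight
Subtract: 79 minutes
Remaining: 649 - 79 = 570
Hours: 9, Minutes: 30

09:30


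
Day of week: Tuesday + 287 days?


Tuesday

Start: Tuesday (index 1)
(1 + 287) mod 7
= 288 mod 7
= 1
Index 1 → Tuesday


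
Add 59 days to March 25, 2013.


May 23, 2013

Start: March 25, 2013
Add 59 days
March 25 → April 1: 31 - 25 + 1 = 7 days (59 - 7 = 52 left)
April 1 → May 1: 30 - 1 + 1 = 30 days (52 - 30 = 22 left)
May 1 + 22 = May 23, 2013


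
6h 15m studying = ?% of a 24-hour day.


Time: 375 minutes
Day: 1440 minutes
Percentage = (375/1440) × 100 ≈ 26.0%

26.0%


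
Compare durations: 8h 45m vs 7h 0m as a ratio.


Duration 1: 525 minutes
Duration 2: 420 minutes
Ratio = 525:420
GCD = 105
Simplified = 5:4
As a decimal: 5/4 = 1.25

5:4 (1.25)


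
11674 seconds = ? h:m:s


3h 14m 34s

Hours: 11674 ÷ 3600 = 3 remainder 874
Minutes: 874 ÷ 60 = 14 remainder 34
Seconds: 34


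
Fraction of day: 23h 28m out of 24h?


Total minutes: 23×60 + 28 = 1408
Day = 24×60 = 1440 minutes
Fraction = 1408/1440 ≈ 0.9778
As a percentage: 1408/1440 × 100 ≈ 97.78%

0.9778 (97.78%)


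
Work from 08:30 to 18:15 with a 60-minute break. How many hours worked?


Total time = (18×60+15) - (8×60+30)
= 1095 - 510 = 585 min
Minus break: 585 - 60 = 525 min
= 8h 45m

8h 45m (525 minutes)


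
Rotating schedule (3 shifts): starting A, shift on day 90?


Shift C

Shifts: A, B, C
Start: A (index 0)
Day 90: (0 + 90 - 1) mod 3
= 89 mod 3
= 2
Index 2 → shift C


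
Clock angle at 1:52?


Hour hand = 1×30 + 52×0.5 = 56.0°
Minute hand = 52×6 = 312°
Difference = |56.0 - 312| = 256.0°
Since > 180°: 360 - 256.0 = 104.0°

104.0°


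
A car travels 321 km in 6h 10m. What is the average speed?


52.1 km/h

Distance: 321 km
Time: 6h 10m = 370 min = 370/60 = 37/6 hours
Speed = 321 ÷ (37/6) = 321 × 6 / 37 = 1926/37 ≈ 52.1 km/h


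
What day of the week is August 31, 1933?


Thursday

Zeller's congruence:
q=31, m=8, k=33, j=19
h = (31 + ⌊13×9/5⌋ + 33 + ⌊33/4⌋ + ⌊19/4⌋ - 2×19) mod 7
= (31 + 23 + 33 + 8 + 4 - 38) mod 7
= 61 mod 7 = 5
h=5 → Thursday


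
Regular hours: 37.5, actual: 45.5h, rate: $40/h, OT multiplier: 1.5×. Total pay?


$1980.00

Regular: 37.5h × $40 = $1500.00
Overtime: 45.5 - 37.5 = 8.0h
OT pay: 8.0h × $40 × 1.5 = $480.00
Total = $1500.00 + $480.00 = $1980.00


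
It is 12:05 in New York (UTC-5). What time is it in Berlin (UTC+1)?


Time difference = UTC+1 - UTC-5 = +6 hours
New hour = (12 + 6) mod 24
= 18 mod 24 = 18
Minutes unchanged → 18:05

18:05


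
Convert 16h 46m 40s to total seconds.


60400 seconds

Hours: 16 × 3600 = 57600
Minutes: 46 × 60 = 2760
Seconds: 40
Total = 57600 + 2760 + 40 = 60400


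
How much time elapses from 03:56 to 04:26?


End time in minutes: 4×60 + 26 = 266
Start time in minutes: 3×60 + 56 = 236
Difference = 266 - 236 = 30 minutes
= 0 hours 30 minutes

0h 30m


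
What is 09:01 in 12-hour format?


9:01 AM

Hour: 9
9 < 12 → AM


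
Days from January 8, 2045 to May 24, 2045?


From January 8, 2045 to May 24, 2045
Rest of January 2045: 31 - 8 = 23
Full months: February 2045 28, March 31, April 30
Days into May 2045: 24
Total = 23 + 28 + 31 + 30 + 24 = 136 days

136 days


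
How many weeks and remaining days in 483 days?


Weeks: 483 ÷ 7 = 69 remainder 0

69 weeks 0 days


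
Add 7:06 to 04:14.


Start: 254 minutes from midnight
Add: 426 minutes
Total: 680 minutes
Hours: 680 ÷ 60 = 11 remainder 20

11:20


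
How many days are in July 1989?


31 days

Month: July (month 7)
July has 31 days


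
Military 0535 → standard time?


5:35 AM

Hour: 5
5 < 12 → AM


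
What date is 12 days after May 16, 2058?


May 28, 2058

Start: May 16, 2058
Add 12 days
May 16 + 12 = May 28, 2058


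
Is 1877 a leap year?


No

Rules: divisible by 4 AND (not by 100 OR by 400)
1877 ÷ 4 = 469 remainder 1 → not divisible by 4
Not divisible by 4 → not a leap year


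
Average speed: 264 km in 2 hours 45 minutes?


Distance: 264 km
Time: 2h 45m = 165 min = 165/60 = 11/4 hours
Speed = 264 ÷ (11/4) = 264 × 4 / 11 = 1056/11 = 96.0 km/h

96.0 km/h


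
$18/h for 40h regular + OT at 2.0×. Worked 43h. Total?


$828.00

Regular: 40h × $18 = $720.00
Overtime: 43 - 40 = 3h
OT pay: 3h × $18 × 2.0 = $108.00
Total = $720.00 + $108.00 = $828.00


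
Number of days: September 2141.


Month: September (month 9)
September has 30 days

30 days


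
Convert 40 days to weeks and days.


Weeks: 40 ÷ 7 = 5 remainder 5

5 weeks 5 days


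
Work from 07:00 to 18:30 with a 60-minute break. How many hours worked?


10h 30m (630 minutes)

Total time = (18×60+30) - (7×60+0)
= 1110 - 420 = 690 min
Minus break: 690 - 60 = 630 min
= 10h 30m


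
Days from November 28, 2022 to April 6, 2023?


129 days

From November 28, 2022 to April 6, 2023
Rest of November 2022: 30 - 28 = 2
Full months: December 31, January 31, February 2023 28, March 31
Days into April 2023: 6
Total = 2 + 31 + 31 + 28 + 31 + 6 = 129 days


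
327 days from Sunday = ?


Start: Sunday (index 6)
(6 + 327) mod 7
= 333 mod 7
= 4
Index 4 → Friday

Friday


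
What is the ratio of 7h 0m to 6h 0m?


7:6 (1.17)

Duration 1: 420 minutes
Duration 2: 360 minutes
Ratio = 420:360
GCD = 60
Simplified = 7:6
As a decimal: 7/6 ≈ 1.17


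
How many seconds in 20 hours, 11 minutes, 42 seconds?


72702 seconds

Hours: 20 × 3600 = 72000
Minutes: 11 × 60 = 660
Seconds: 42
Total = 72000 + 660 + 42 = 72702


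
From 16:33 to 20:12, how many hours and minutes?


3h 39m

End time in minutes: 20×60 + 12 = 1212
Start time in minutes: 16×60 + 33 = 993
Difference = 1212 - 993 = 219 minutes
= 3 hours 39 minutes


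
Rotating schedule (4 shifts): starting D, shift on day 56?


Shifts: A, B, C, D
Start: D (index 3)
Day 56: (3 + 56 - 1) mod 4
= 58 mod 4
= 2
Index 2 → shift C

Shift C


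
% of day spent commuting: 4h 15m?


Time: 255 minutes
Day: 1440 minutes
Percentage = (255/1440) × 100 ≈ 17.7%

17.7%


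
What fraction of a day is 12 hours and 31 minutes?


0.5215 (52.15%)

Total minutes: 12×60 + 31 = 751
Day = 24×60 = 1440 minutes
Fraction = 751/1440 ≈ 0.5215
As a percentage: 751/1440 × 100 ≈ 52.15%


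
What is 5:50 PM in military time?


Input: 5:50 PM
PM: 5 + 12 = 17

17:50


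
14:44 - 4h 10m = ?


10:34

Start: 884 minutes from midnight
Subtract: 250 minutes
Remaining: 884 - 250 = 634
Hours: 10, Minutes: 34


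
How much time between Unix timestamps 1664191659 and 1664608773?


Difference = 1664608773 - 1664191659 = 417114 seconds
In hours: 417114 / 3600 ≈ 115.9
In days: 417114 / 86400 ≈ 4.83

417114 seconds (115.9 hours / 4.83 days)


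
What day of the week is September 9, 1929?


Monday

Zeller's congruence:
q=9, m=9, k=29, j=19
h = (9 + ⌊13×10/5⌋ + 29 + ⌊29/4⌋ + ⌊19/4⌋ - 2×19) mod 7
= (9 + 26 + 29 + 7 + 4 - 38) mod 7
= 37 mod 7 = 2
h=2 → Monday


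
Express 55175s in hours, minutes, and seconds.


15h 19m 35s

Hours: 55175 ÷ 3600 = 15 remainder 1175
Minutes: 1175 ÷ 60 = 19 remainder 35
Seconds: 35


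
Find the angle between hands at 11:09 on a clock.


Hour hand = 11×30 + 9×0.5 = 334.5°
Minute hand = 9×6 = 54°
Difference = |334.5 - 54| = 280.5°
Since > 180°: 360 - 280.5 = 79.5°

79.5°


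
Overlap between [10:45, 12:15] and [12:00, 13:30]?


Meeting A: 645-735 (in minutes from midnight)
Meeting B: 720-810
Overlap start = max(645, 720) = 720
Overlap end = min(735, 810) = 735
Overlap = max(0, 735 - 720) = 15 min

15 minutes


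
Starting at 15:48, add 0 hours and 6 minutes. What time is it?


Start: 948 minutes from midnight
Add: 6 minutes
Total: 954 minutes
Hours: 954 ÷ 60 = 15 remainder 54

15:54


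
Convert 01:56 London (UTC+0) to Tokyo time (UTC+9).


10:56

Time difference = UTC+9 - UTC+0 = +9 hours
New hour = (1 + 9) mod 24
= 10 mod 24 = 10
Minutes unchanged → 10:56


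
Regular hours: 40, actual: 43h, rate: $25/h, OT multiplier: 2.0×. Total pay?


Regular: 40h × $25 = $1000.00
Overtime: 43 - 40 = 3h
OT pay: 3h × $25 × 2.0 = $150.00
Total = $1000.00 + $150.00 = $1150.00

$1150.00


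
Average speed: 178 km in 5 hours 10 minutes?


Distance: 178 km
Time: 5h 10m = 310 min = 310/60 = 31/6 hours
Speed = 178 ÷ (31/6) = 178 × 6 / 31 = 1068/31 ≈ 34.5 km/h

34.5 km/h


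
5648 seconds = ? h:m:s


1h 34m 8s

Hours: 5648 ÷ 3600 = 1 remainder 2048
Minutes: 2048 ÷ 60 = 34 remainder 8
Seconds: 8


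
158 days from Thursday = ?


Start: Thursday (index 3)
(3 + 158) mod 7
= 161 mod 7
= 0
Index 0 → Monday

Monday


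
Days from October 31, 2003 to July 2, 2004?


245 days

From October 31, 2003 to July 2, 2004
Rest of October 2003: 31 - 31 = 0
Full months: November 30, December 31, January 31, February 2004 29, March 31, April 30, May 31, June 30
Days into July 2004: 2
Total = 0 + 30 + 31 + 31 + 29 + 31 + 30 + 31 + 30 + 2 = 245 days


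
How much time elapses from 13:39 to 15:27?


End time in minutes: 15×60 + 27 = 927
Start time in minutes: 13×60 + 39 = 819
Difference = 927 - 819 = 108 minutes
= 1 hours 48 minutes

1h 48m


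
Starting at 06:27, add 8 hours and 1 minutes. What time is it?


Start: 387 minutes from midnight
Add: 481 minutes
Total: 868 minutes
Hours: 868 ÷ 60 = 14 remainder 28

14:28


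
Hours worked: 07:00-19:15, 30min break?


11h 45m (705 minutes)

Total time = (19×60+15) - (7×60+0)
= 1155 - 420 = 735 min
Minus break: 735 - 30 = 705 min
= 11h 45m


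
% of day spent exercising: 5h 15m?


21.9%

Time: 315 minutes
Day: 1440 minutes
Percentage = (315/1440) × 100 ≈ 21.9%


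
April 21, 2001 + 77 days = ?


July 7, 2001

Start: April 21, 2001
Add 77 days
April 21 → May 1: 30 - 21 + 1 = 10 days (77 - 10 = 67 left)
May 1 → June 1: 31 - 1 + 1 = 31 days (67 - 31 = 36 left)
June 1 → July 1: 30 - 1 + 1 = 30 days (36 - 30 = 6 left)
July 1 + 6 = July 7, 2001


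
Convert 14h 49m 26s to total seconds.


53366 seconds

Hours: 14 × 3600 = 50400
Minutes: 49 × 60 = 2940
Seconds: 26
Total = 50400 + 2940 + 26 = 53366


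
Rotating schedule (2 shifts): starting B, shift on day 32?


Shifts: A, B
Start: B (index 1)
Day 32: (1 + 32 - 1) mod 2
= 32 mod 2
= 0
Index 0 → shift A

Shift A


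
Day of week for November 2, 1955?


Zeller's congruence:
q=2, m=11, k=55, j=19
h = (2 + ⌊13×12/5⌋ + 55 + ⌊55/4⌋ + ⌊19/4⌋ - 2×19) mod 7
= (2 + 31 + 55 + 13 + 4 - 38) mod 7
= 67 mod 7 = 4
h=4 → Wednesday

Wednesday


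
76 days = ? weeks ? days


10 weeks 6 days

Weeks: 76 ÷ 7 = 10 remainder 6


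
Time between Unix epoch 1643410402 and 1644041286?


Difference = 1644041286 - 1643410402 = 630884 seconds
In hours: 630884 / 3600 ≈ 175.2
In days: 630884 / 86400 ≈ 7.30

630884 seconds (175.2 hours / 7.30 days)


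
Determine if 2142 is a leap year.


No

Rules: divisible by 4 AND (not by 100 OR by 400)
2142 ÷ 4 = 535 remainder 2 → not divisible by 4
Not divisible by 4 → not a leap year


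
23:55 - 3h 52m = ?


20:03

Start: 1435 minutes from midnight
Subtract: 232 minutes
Remaining: 1435 - 232 = 1203
Hours: 20, Minutes: 3


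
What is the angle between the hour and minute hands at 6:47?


Hour hand = 6×30 + 47×0.5 = 203.5°
Minute hand = 47×6 = 282°
Difference = |203.5 - 282| = 78.5°

78.5°


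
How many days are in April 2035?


Month: April (month 4)
April has 30 days

30 days


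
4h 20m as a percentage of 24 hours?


Total minutes: 4×60 + 20 = 260
Day = 24×60 = 1440 minutes
Fraction = 260/1440 ≈ 0.1806
As a percentage: 260/1440 × 100 ≈ 18.06%

0.1806 (18.06%)


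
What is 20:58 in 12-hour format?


Hour: 20
20 - 12 = 8 → PM

8:58 PM


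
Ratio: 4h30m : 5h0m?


Duration 1: 270 minutes
Duration 2: 300 minutes
Ratio = 270:300
GCD = 30
Simplified = 9:10
As a decimal: 9/10 = 0.90

9:10 (0.90)


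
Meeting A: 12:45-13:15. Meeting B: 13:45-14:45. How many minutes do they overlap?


Meeting A: 765-795 (in minutes from midnight)
Meeting B: 825-885
Overlap start = max(765, 825) = 825
Overlap end = min(795, 885) = 795
Overlap = max(0, 795 - 825) = 0 min

0 minutes


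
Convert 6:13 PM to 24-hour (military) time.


18:13

Input: 6:13 PM
PM: 6 + 12 = 18


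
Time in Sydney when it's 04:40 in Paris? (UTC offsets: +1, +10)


Time difference = UTC+10 - UTC+1 = +9 hours
New hour = (4 + 9) mod 24
= 13 mod 24 = 13
Minutes unchanged → 13:40

13:40


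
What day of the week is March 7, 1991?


Zeller's congruence:
q=7, m=3, k=91, j=19
h = (7 + ⌊13×4/5⌋ + 91 + ⌊91/4⌋ + ⌊19/4⌋ - 2×19) mod 7
= (7 + 10 + 91 + 22 + 4 - 38) mod 7
= 96 mod 7 = 5
h=5 → Thursday

Thursday


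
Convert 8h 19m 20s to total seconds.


Hours: 8 × 3600 = 28800
Minutes: 19 × 60 = 1140
Seconds: 20
Total = 28800 + 1140 + 20 = 29960

29960 seconds


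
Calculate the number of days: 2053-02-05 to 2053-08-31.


207 days

From February 5, 2053 to August 31, 2053
Rest of February 2053: 28 - 5 = 23
Full months: March 31, April 30, May 31, June 30, July 31
Days into August 2053: 31
Total = 23 + 31 + 30 + 31 + 30 + 31 + 31 = 207 days


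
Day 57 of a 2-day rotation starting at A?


Shift A

Shifts: A, B
Start: A (index 0)
Day 57: (0 + 57 - 1) mod 2
= 56 mod 2
= 0
Index 0 → shift A


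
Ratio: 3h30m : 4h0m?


Duration 1: 210 minutes
Duration 2: 240 minutes
Ratio = 210:240
GCD = 30
Simplified = 7:8
As a decimal: 7/8 ≈ 0.88

7:8 (0.88)


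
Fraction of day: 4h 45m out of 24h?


Total minutes: 4×60 + 45 = 285
Day = 24×60 = 1440 minutes
Fraction = 285/1440 ≈ 0.1979
As a percentage: 285/1440 × 100 ≈ 19.79%

0.1979 (19.79%)


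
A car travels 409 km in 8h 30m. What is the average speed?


48.1 km/h

Distance: 409 km
Time: 8h 30m = 510 min = 510/60 = 17/2 hours
Speed = 409 ÷ (17/2) = 409 × 2 / 17 = 818/17 ≈ 48.1 km/h


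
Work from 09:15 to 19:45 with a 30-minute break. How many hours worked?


10h 0m (600 minutes)

Total time = (19×60+45) - (9×60+15)
= 1185 - 555 = 630 min
Minus break: 630 - 30 = 600 min
= 10h 0m


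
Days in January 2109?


31 days

Month: January (month 1)
January has 31 days


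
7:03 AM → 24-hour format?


07:03

Input: 7:03 AM
AM hour stays: 7


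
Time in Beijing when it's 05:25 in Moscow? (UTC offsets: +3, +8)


Time difference = UTC+8 - UTC+3 = +5 hours
New hour = (5 + 5) mod 24
= 10 mod 24 = 10
Minutes unchanged → 10:25

10:25


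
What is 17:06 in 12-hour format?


5:06 PM

Hour: 17
17 - 12 = 5 → PM


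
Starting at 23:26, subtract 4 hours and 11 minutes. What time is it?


19:15

Start: 1406 minutes from midnight
Subtract: 251 minutes
Remaining: 1406 - 251 = 1155
Hours: 19, Minutes: 15


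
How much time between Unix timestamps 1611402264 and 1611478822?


76558 seconds (21.3 hours / 0.89 days)

Difference = 1611478822 - 1611402264 = 76558 seconds
In hours: 76558 / 3600 ≈ 21.3
In days: 76558 / 86400 ≈ 0.89


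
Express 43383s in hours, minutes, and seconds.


12h 3m 3s

Hours: 43383 ÷ 3600 = 12 remainder 183
Minutes: 183 ÷ 60 = 3 remainder 3
Seconds: 3


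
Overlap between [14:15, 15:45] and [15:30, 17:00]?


Meeting A: 855-945 (in minutes from midnight)
Meeting B: 930-1020
Overlap start = max(855, 930) = 930
Overlap end = min(945, 1020) = 945
Overlap = max(0, 945 - 930) = 15 min

15 minutes


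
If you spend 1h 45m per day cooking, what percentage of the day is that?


7.3%

Time: 105 minutes
Day: 1440 minutes
Percentage = (105/1440) × 100 ≈ 7.3%


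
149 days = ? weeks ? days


Weeks: 149 ÷ 7 = 21 remainder 2

21 weeks 2 days


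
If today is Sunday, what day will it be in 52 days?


Wednesday

Start: Sunday (index 6)
(6 + 52) mod 7
= 58 mod 7
= 2
Index 2 → Wednesday


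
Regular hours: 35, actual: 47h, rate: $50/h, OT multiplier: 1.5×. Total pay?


$2650.00

Regular: 35h × $50 = $1750.00
Overtime: 47 - 35 = 12h
OT pay: 12h × $50 × 1.5 = $900.00
Total = $1750.00 + $900.00 = $2650.00


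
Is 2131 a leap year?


Rules: divisible by 4 AND (not by 100 OR by 400)
2131 ÷ 4 = 532 remainder 3 → not divisible by 4
Not divisible by 4 → not a leap year

No


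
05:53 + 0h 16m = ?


Start: 353 minutes from midnight
Add: 16 minutes
Total: 369 minutes
Hours: 369 ÷ 60 = 6 remainder 9

06:09


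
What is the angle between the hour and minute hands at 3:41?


135.5°

Hour hand = 3×30 + 41×0.5 = 110.5°
Minute hand = 41×6 = 246°
Difference = |110.5 - 246| = 135.5°


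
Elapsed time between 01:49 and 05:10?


End time in minutes: 5×60 + 10 = 310
Start time in minutes: 1×60 + 49 = 109
Difference = 310 - 109 = 201 minutes
= 3 hours 21 minutes

3h 21m


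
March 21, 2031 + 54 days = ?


May 14, 2031

Start: March 21, 2031
Add 54 days
March 21 → April 1: 31 - 21 + 1 = 11 days (54 - 11 = 43 left)
April 1 → May 1: 30 - 1 + 1 = 30 days (43 - 30 = 13 left)
May 1 + 13 = May 14, 2031


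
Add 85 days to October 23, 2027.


Start: October 23, 2027
Add 85 days
October 23 → November 1: 31 - 23 + 1 = 9 days (85 - 9 = 76 left)
November 1 → December 1: 30 - 1 + 1 = 30 days (76 - 30 = 46 left)
December 1 → January 1: 31 - 1 + 1 = 31 days (46 - 31 = 15 left)
January 1 + 15 = January 16, 2028

January 16, 2028


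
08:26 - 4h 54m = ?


03:32

Start: 506 minutes from midnight
Subtract: 294 minutes
Remaining: 506 - 294 = 212
Hours: 3, Minutes: 32


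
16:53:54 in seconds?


Hours: 16 × 3600 = 57600
Minutes: 53 × 60 = 3180
Seconds: 54
Total = 57600 + 3180 + 54 = 60834

60834 seconds


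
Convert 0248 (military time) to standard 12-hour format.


Hour: 2
2 < 12 → AM

2:48 AM


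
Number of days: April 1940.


30 days

Month: April (month 4)
April has 30 days


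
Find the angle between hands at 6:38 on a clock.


29.0°

Hour hand = 6×30 + 38×0.5 = 199.0°
Minute hand = 38×6 = 228°
Difference = |199.0 - 228| = 29.0°


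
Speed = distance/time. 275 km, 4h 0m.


Distance: 275 km
Time: 4 hours
Speed = 275 / 4 ≈ 68.8 km/h

68.8 km/h


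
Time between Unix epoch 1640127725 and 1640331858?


Difference = 1640331858 - 1640127725 = 204133 seconds
In hours: 204133 / 3600 ≈ 56.7
In days: 204133 / 86400 ≈ 2.36

204133 seconds (56.7 hours / 2.36 days)


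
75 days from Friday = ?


Wednesday

Start: Friday (index 4)
(4 + 75) mod 7
= 79 mod 7
= 2
Index 2 → Wednesday


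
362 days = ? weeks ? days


Weeks: 362 ÷ 7 = 51 remainder 5

51 weeks 5 days


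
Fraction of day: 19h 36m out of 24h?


Total minutes: 19×60 + 36 = 1176
Day = 24×60 = 1440 minutes
Fraction = 1176/1440 ≈ 0.8167
As a percentage: 1176/1440 × 100 ≈ 81.67%

0.8167 (81.67%)


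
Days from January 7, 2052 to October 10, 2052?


277 days

From January 7, 2052 to October 10, 2052
Rest of January 2052: 31 - 7 = 24
Full months: February 2052 29, March 31, April 30, May 31, June 30, July 31, August 31, September 30
Days into October 2052: 10
Total = 24 + 29 + 31 + 30 + 31 + 30 + 31 + 31 + 30 + 10 = 277 days


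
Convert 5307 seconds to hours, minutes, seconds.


Hours: 5307 ÷ 3600 = 1 remainder 1707
Minutes: 1707 ÷ 60 = 28 remainder 27
Seconds: 27

1h 28m 27s


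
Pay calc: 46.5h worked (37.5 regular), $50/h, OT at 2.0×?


$2775.00

Regular: 37.5h × $50 = $1875.00
Overtime: 46.5 - 37.5 = 9.0h
OT pay: 9.0h × $50 × 2.0 = $900.00
Total = $1875.00 + $900.00 = $2775.00


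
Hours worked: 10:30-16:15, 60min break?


4h 45m (285 minutes)

Total time = (16×60+15) - (10×60+30)
= 975 - 630 = 345 min
Minus break: 345 - 60 = 285 min
= 4h 45m


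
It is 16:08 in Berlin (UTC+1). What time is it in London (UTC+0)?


15:08

Time difference = UTC+0 - UTC+1 = -1 hours
New hour = (16 -1) mod 24
= 15 mod 24 = 15
Minutes unchanged → 15:08


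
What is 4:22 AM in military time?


04:22

Input: 4:22 AM
AM hour stays: 4


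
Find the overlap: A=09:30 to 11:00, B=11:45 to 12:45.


Meeting A: 570-660 (in minutes from midnight)
Meeting B: 705-765
Overlap start = max(570, 705) = 705
Overlap end = min(660, 765) = 660
Overlap = max(0, 660 - 705) = 0 min

0 minutes


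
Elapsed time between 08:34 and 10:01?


End time in minutes: 10×60 + 1 = 601
Start time in minutes: 8×60 + 34 = 514
Difference = 601 - 514 = 87 minutes
= 1 hours 27 minutes

1h 27m


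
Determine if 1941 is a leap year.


No

Rules: divisible by 4 AND (not by 100 OR by 400)
1941 ÷ 4 = 485 remainder 1 → not divisible by 4
Not divisible by 4 → not a leap year


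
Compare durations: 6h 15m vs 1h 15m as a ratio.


5:1 (5.00)

Duration 1: 375 minutes
Duration 2: 75 minutes
Ratio = 375:75
GCD = 75
Simplified = 5:1
As a decimal: 5/1 = 5.00


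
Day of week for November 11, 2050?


Friday

Zeller's congruence:
q=11, m=11, k=50, j=20
h = (11 + ⌊13×12/5⌋ + 50 + ⌊50/4⌋ + ⌊20/4⌋ - 2×20) mod 7
= (11 + 31 + 50 + 12 + 5 - 40) mod 7
= 69 mod 7 = 6
h=6 → Friday


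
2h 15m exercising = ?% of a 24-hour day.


9.4%

Time: 135 minutes
Day: 1440 minutes
Percentage = (135/1440) × 100 ≈ 9.4%


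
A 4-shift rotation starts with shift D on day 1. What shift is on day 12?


Shift C

Shifts: A, B, C, D
Start: D (index 3)
Day 12: (3 + 12 - 1) mod 4
= 14 mod 4
= 2
Index 2 → shift C


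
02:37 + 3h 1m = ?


Start: 157 minutes from midnight
Add: 181 minutes
Total: 338 minutes
Hours: 338 ÷ 60 = 5 remainder 38

05:38


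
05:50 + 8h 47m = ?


14:37

Start: 350 minutes from midnight
Add: 527 minutes
Total: 877 minutes
Hours: 877 ÷ 60 = 14 remainder 37


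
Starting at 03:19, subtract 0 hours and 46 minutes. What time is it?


Start: 199 minutes from midnight
Subtract: 46 minutes
Remaining: 199 - 46 = 153
Hours: 2, Minutes: 33

02:33


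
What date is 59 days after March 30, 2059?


Start: March 30, 2059
Add 59 days
March 30 → April 1: 31 - 30 + 1 = 2 days (59 - 2 = 57 left)
April 1 → May 1: 30 - 1 + 1 = 30 days (57 - 30 = 27 left)
May 1 + 27 = May 28, 2059

May 28, 2059


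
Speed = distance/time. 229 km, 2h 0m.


Distance: 229 km
Time: 2 hours
Speed = 229 / 2 = 114.5 km/h

114.5 km/h


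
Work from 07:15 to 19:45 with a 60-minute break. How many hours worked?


11h 30m (690 minutes)

Total time = (19×60+45) - (7×60+15)
= 1185 - 435 = 750 min
Minus break: 750 - 60 = 690 min
= 11h 30m


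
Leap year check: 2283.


No

Rules: divisible by 4 AND (not by 100 OR by 400)
2283 ÷ 4 = 570 remainder 3 → not divisible by 4
Not divisible by 4 → not a leap year


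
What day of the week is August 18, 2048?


Tuesday

Zeller's congruence:
q=18, m=8, k=48, j=20
h = (18 + ⌊13×9/5⌋ + 48 + ⌊48/4⌋ + ⌊20/4⌋ - 2×20) mod 7
= (18 + 23 + 48 + 12 + 5 - 40) mod 7
= 66 mod 7 = 3
h=3 → Tuesday


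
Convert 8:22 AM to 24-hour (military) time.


08:22

Input: 8:22 AM
AM hour stays: 8


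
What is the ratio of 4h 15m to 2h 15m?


17:9 (1.89)

Duration 1: 255 minutes
Duration 2: 135 minutes
Ratio = 255:135
GCD = 15
Simplified = 17:9
As a decimal: 17/9 ≈ 1.89


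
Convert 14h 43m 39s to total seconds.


53019 seconds

Hours: 14 × 3600 = 50400
Minutes: 43 × 60 = 2580
Seconds: 39
Total = 50400 + 2580 + 39 = 53019


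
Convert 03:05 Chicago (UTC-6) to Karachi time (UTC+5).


Time difference = UTC+5 - UTC-6 = +11 hours
New hour = (3 + 11) mod 24
= 14 mod 24 = 14
Minutes unchanged → 14:05

14:05


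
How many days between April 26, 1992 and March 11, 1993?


319 days

From April 26, 1992 to March 11, 1993
Rest of April 1992: 30 - 26 = 4
Full months: May 31, June 30, July 31, August 31, September 30, October 31, November 30, December 31, January 31, February 1993 28
Days into March 1993: 11
Total = 4 + 31 + 30 + 31 + 31 + 30 + 31 + 30 + 31 + 31 + 28 + 11 = 319 days


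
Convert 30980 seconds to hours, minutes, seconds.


Hours: 30980 ÷ 3600 = 8 remainder 2180
Minutes: 2180 ÷ 60 = 36 remainder 20
Seconds: 20

8h 36m 20s


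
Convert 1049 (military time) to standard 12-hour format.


10:49 AM

Hour: 10
10 < 12 → AM
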